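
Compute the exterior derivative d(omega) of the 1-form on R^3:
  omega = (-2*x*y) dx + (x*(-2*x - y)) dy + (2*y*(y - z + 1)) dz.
d(omega) = (-2*x - y) dx ∧ dy + (4*y - 2*z + 2) dy ∧ dz

For a 1-form omega = sum_i f_i dx_i, the exterior derivative is
  d(omega) = sum_{i < j} (∂f_j/∂x_i - ∂f_i/∂x_j) dx_i ∧ dx_j.
  coefficient of dx ∧ dy: ∂f_2/∂x - ∂f_1/∂y = ∂(x*(-2*x - y))/∂x - ∂(-2*x*y)/∂y = -2*x - y
  coefficient of dy ∧ dz: ∂f_3/∂y - ∂f_2/∂z = ∂(2*y*(y - z + 1))/∂y - ∂(x*(-2*x - y))/∂z = 4*y - 2*z + 2
Assembling: d(omega) = (-2*x - y) dx ∧ dy + (4*y - 2*z + 2) dy ∧ dz.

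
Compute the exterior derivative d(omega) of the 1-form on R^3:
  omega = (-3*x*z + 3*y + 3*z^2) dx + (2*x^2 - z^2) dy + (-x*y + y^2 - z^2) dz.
d(omega) = (4*x - 3) dx ∧ dy + (3*x - y - 6*z) dx ∧ dz + (-x + 2*y + 2*z) dy ∧ dz

For a 1-form omega = sum_i f_i dx_i, the exterior derivative is
  d(omega) = sum_{i < j} (∂f_j/∂x_i - ∂f_i/∂x_j) dx_i ∧ dx_j.
  coefficient of dx ∧ dy: ∂f_2/∂x - ∂f_1/∂y = ∂(2*x^2 - z^2)/∂x - ∂(-3*x*z + 3*y + 3*z^2)/∂y = 4*x - 3
  coefficient of dx ∧ dz: ∂f_3/∂x - ∂f_1/∂z = ∂(-x*y + y^2 - z^2)/∂x - ∂(-3*x*z + 3*y + 3*z^2)/∂z = 3*x - y - 6*z
  coefficient of dy ∧ dz: ∂f_3/∂y - ∂f_2/∂z = ∂(-x*y + y^2 - z^2)/∂y - ∂(2*x^2 - z^2)/∂z = -x + 2*y + 2*z
Assembling: d(omega) = (4*x - 3) dx ∧ dy + (3*x - y - 6*z) dx ∧ dz + (-x + 2*y + 2*z) dy ∧ dz.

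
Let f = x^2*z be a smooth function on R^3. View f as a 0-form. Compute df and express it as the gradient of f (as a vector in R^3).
df = (2*x*z) dx + (0) dy + (x^2) dz; grad f = (2*x*z, 0, x^2)

For a 0-form f, d f = (∂f/∂x) dx + (∂f/∂y) dy + (∂f/∂z) dz. The components of the vector representation are exactly the entries of grad f in Cartesian coordinates:
  ∂f/∂x = 2*x*z
  ∂f/∂y = 0
  ∂f/∂z = x^2.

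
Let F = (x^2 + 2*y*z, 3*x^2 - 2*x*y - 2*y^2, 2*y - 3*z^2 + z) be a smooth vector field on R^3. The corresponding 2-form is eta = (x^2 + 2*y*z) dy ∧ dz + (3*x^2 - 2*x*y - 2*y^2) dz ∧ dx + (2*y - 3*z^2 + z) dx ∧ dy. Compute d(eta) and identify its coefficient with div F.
d(eta) = (-4*y - 6*z + 1) dx ∧ dy ∧ dz; div F = -4*y - 6*z + 1

For a 2-form in R^3 of the form above, applying d gives a 3-form with coefficient ∂P/∂x + ∂Q/∂y + ∂R/∂z:
  ∂P/∂x = 2*x
  ∂Q/∂y = -2*x - 4*y
  ∂R/∂z = 1 - 6*z
Sum = -4*y - 6*z + 1, which is exactly div F.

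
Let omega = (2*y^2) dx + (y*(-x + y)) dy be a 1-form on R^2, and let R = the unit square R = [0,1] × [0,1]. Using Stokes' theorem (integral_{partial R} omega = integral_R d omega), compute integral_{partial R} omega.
integral_(partial R) omega = -5/2

Stokes: integral_partial_R omega = integral_R d omega with d omega = (∂Q/∂x - ∂P/∂y) dx ∧ dy.
  ∂Q/∂x = -y
  ∂P/∂y = 4*y
  integrand = ∂Q/∂x - ∂P/∂y = -5*y.
Integrating over R: integral_0^1 integral_0^1 (-5*y) dx dy = -5/2.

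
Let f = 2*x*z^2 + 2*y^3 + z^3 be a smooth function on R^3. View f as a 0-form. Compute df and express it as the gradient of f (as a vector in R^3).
df = (2*z^2) dx + (6*y^2) dy + (z*(4*x + 3*z)) dz; grad f = (2*z^2, 6*y^2, z*(4*x + 3*z))

For a 0-form f, d f = (∂f/∂x) dx + (∂f/∂y) dy + (∂f/∂z) dz. The components of the vector representation are exactly the entries of grad f in Cartesian coordinates:
  ∂f/∂x = 2*z^2
  ∂f/∂y = 6*y^2
  ∂f/∂z = z*(4*x + 3*z).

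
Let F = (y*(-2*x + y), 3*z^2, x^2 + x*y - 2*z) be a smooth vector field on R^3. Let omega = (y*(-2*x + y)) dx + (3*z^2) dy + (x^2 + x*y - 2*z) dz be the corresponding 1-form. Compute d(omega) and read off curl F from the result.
d(omega) = (x - 6*z) dy ∧ dz + (-2*x - y) dz ∧ dx + (2*x - 2*y) dx ∧ dy; curl F = (x - 6*z, -2*x - y, 2*x - 2*y)

d omega = sum_{i<j} (∂f_j/∂x_i - ∂f_i/∂x_j) dx_i ∧ dx_j. Under the identification (dy ∧ dz, dz ∧ dx, dx ∧ dy) ↔ (e_x, e_y, e_z), the coefficients are exactly the components of curl F. Compute:
  ∂R/∂y - ∂Q/∂z = (x) - (6*z) = x - 6*z
  ∂P/∂z - ∂R/∂x = (0) - (2*x + y) = -2*x - y
  ∂Q/∂x - ∂P/∂y = (0) - (-2*x + 2*y) = 2*x - 2*y.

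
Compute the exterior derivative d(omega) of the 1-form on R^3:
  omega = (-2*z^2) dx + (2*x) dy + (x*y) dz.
d(omega) = (2) dx ∧ dy + (y + 4*z) dx ∧ dz + (x) dy ∧ dz

For a 1-form omega = sum_i f_i dx_i, the exterior derivative is
  d(omega) = sum_{i < j} (∂f_j/∂x_i - ∂f_i/∂x_j) dx_i ∧ dx_j.
  coefficient of dx ∧ dy: ∂f_2/∂x - ∂f_1/∂y = ∂(2*x)/∂x - ∂(-2*z^2)/∂y = 2
  coefficient of dx ∧ dz: ∂f_3/∂x - ∂f_1/∂z = ∂(x*y)/∂x - ∂(-2*z^2)/∂z = y + 4*z
  coefficient of dy ∧ dz: ∂f_3/∂y - ∂f_2/∂z = ∂(x*y)/∂y - ∂(2*x)/∂z = x
Assembling: d(omega) = (2) dx ∧ dy + (y + 4*z) dx ∧ dz + (x) dy ∧ dz.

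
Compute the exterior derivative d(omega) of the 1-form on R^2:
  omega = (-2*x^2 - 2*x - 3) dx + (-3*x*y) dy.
d(omega) = (-3*y) dx ∧ dy

For a 1-form omega = sum_i f_i dx_i, the exterior derivative is
  d(omega) = sum_{i < j} (∂f_j/∂x_i - ∂f_i/∂x_j) dx_i ∧ dx_j.
  coefficient of dx ∧ dy: ∂f_2/∂x - ∂f_1/∂y = ∂(-3*x*y)/∂x - ∂(-2*x^2 - 2*x - 3)/∂y = -3*y
Assembling: d(omega) = (-3*y) dx ∧ dy.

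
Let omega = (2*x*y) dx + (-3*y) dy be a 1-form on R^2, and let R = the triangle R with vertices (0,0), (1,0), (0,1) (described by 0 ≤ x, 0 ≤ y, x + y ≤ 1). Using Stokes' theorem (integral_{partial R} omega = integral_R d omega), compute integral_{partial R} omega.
integral_(partial R) omega = -1/3

Stokes: integral_partial_R omega = integral_R d omega with d omega = (∂Q/∂x - ∂P/∂y) dx ∧ dy.
  ∂Q/∂x = 0
  ∂P/∂y = 2*x
  integrand = ∂Q/∂x - ∂P/∂y = -2*x.
Integrating over R: integral_0^1 integral_0^{1-x} (-2*x) dy dx = -1/3.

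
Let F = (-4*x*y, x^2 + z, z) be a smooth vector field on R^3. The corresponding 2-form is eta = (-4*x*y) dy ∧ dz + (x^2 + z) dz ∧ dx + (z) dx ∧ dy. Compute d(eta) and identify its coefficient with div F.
d(eta) = (1 - 4*y) dx ∧ dy ∧ dz; div F = 1 - 4*y

For a 2-form in R^3 of the form above, applying d gives a 3-form with coefficient ∂P/∂x + ∂Q/∂y + ∂R/∂z:
  ∂P/∂x = -4*y
  ∂Q/∂y = 0
  ∂R/∂z = 1
Sum = 1 - 4*y, which is exactly div F.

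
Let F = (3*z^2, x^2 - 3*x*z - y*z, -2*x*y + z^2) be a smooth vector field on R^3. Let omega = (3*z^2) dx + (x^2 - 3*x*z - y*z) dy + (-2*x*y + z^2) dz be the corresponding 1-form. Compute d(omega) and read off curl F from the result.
d(omega) = (x + y) dy ∧ dz + (2*y + 6*z) dz ∧ dx + (2*x - 3*z) dx ∧ dy; curl F = (x + y, 2*y + 6*z, 2*x - 3*z)

d omega = sum_{i<j} (∂f_j/∂x_i - ∂f_i/∂x_j) dx_i ∧ dx_j. Under the identification (dy ∧ dz, dz ∧ dx, dx ∧ dy) ↔ (e_x, e_y, e_z), the coefficients are exactly the components of curl F. Compute:
  ∂R/∂y - ∂Q/∂z = (-2*x) - (-3*x - y) = x + y
  ∂P/∂z - ∂R/∂x = (6*z) - (-2*y) = 2*y + 6*z
  ∂Q/∂x - ∂P/∂y = (2*x - 3*z) - (0) = 2*x - 3*z.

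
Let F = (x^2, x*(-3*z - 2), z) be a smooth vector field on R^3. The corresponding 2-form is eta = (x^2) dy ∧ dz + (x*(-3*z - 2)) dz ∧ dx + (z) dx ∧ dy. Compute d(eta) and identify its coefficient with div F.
d(eta) = (2*x + 1) dx ∧ dy ∧ dz; div F = 2*x + 1

For a 2-form in R^3 of the form above, applying d gives a 3-form with coefficient ∂P/∂x + ∂Q/∂y + ∂R/∂z:
  ∂P/∂x = 2*x
  ∂Q/∂y = 0
  ∂R/∂z = 1
Sum = 2*x + 1, which is exactly div F.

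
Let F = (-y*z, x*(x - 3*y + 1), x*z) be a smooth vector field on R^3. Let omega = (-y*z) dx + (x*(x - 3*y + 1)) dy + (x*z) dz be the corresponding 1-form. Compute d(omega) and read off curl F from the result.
d(omega) = (0) dy ∧ dz + (-y - z) dz ∧ dx + (2*x - 3*y + z + 1) dx ∧ dy; curl F = (0, -y - z, 2*x - 3*y + z + 1)

d omega = sum_{i<j} (∂f_j/∂x_i - ∂f_i/∂x_j) dx_i ∧ dx_j. Under the identification (dy ∧ dz, dz ∧ dx, dx ∧ dy) ↔ (e_x, e_y, e_z), the coefficients are exactly the components of curl F. Compute:
  ∂R/∂y - ∂Q/∂z = (0) - (0) = 0
  ∂P/∂z - ∂R/∂x = (-y) - (z) = -y - z
  ∂Q/∂x - ∂P/∂y = (2*x - 3*y + 1) - (-z) = 2*x - 3*y + z + 1.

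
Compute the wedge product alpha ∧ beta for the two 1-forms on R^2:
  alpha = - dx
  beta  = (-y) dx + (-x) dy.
alpha ∧ beta = (x) dx ∧ dy

Distribute the wedge, using dx_i ∧ dx_j = -dx_j ∧ dx_i and dx_i ∧ dx_i = 0. For each pair (i, j) with i < j, the coefficient of dx_i ∧ dx_j in alpha ∧ beta is (alpha_i * beta_j - alpha_j * beta_i). Collecting: alpha ∧ beta = (x) dx ∧ dy.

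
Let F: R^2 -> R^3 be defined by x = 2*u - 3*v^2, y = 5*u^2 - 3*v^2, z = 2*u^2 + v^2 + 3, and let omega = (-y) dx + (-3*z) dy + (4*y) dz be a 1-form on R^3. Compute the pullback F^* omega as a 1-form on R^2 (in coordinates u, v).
F^* omega = (20*u^3 - 10*u^2 - 78*u*v^2 - 90*u + 6*v^2) du + (2*v*(53*u^2 - 12*v^2 + 27)) dv

Using F^*(f dg) = (f ∘ F) d(g ∘ F), substitute each coordinate x_i by F_i(u, v) in f_i, and replace dx_i by d F_i = (∂F_i/∂u) du + (∂F_i/∂v) dv.
  For the x component: f_1(F) = -5*u^2 + 3*v^2; d F_1 = (2) du + (-6*v) dv
  For the y component: f_2(F) = -6*u^2 - 3*v^2 - 9; d F_2 = (10*u) du + (-6*v) dv
  For the z component: f_3(F) = 20*u^2 - 12*v^2; d F_3 = (4*u) du + (2*v) dv
Combining and collecting du, dv coefficients:
  coeff of du: 20*u^3 - 10*u^2 - 78*u*v^2 - 90*u + 6*v^2
  coeff of dv: 2*v*(53*u^2 - 12*v^2 + 27)
F^* omega = (20*u^3 - 10*u^2 - 78*u*v^2 - 90*u + 6*v^2) du + (2*v*(53*u^2 - 12*v^2 + 27)) dv.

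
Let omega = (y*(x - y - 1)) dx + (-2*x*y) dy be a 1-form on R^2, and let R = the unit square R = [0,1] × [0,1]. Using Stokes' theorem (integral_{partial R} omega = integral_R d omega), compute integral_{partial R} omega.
integral_(partial R) omega = 1/2

Stokes: integral_partial_R omega = integral_R d omega with d omega = (∂Q/∂x - ∂P/∂y) dx ∧ dy.
  ∂Q/∂x = -2*y
  ∂P/∂y = x - 2*y - 1
  integrand = ∂Q/∂x - ∂P/∂y = 1 - x.
Integrating over R: integral_0^1 integral_0^1 (1 - x) dx dy = 1/2.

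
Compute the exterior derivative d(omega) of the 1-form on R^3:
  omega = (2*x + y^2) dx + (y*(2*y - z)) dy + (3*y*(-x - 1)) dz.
d(omega) = (-2*y) dx ∧ dy + (-3*y) dx ∧ dz + (-3*x + y - 3) dy ∧ dz

For a 1-form omega = sum_i f_i dx_i, the exterior derivative is
  d(omega) = sum_{i < j} (∂f_j/∂x_i - ∂f_i/∂x_j) dx_i ∧ dx_j.
  coefficient of dx ∧ dy: ∂f_2/∂x - ∂f_1/∂y = ∂(y*(2*y - z))/∂x - ∂(2*x + y^2)/∂y = -2*y
  coefficient of dx ∧ dz: ∂f_3/∂x - ∂f_1/∂z = ∂(3*y*(-x - 1))/∂x - ∂(2*x + y^2)/∂z = -3*y
  coefficient of dy ∧ dz: ∂f_3/∂y - ∂f_2/∂z = ∂(3*y*(-x - 1))/∂y - ∂(y*(2*y - z))/∂z = -3*x + y - 3
Assembling: d(omega) = (-2*y) dx ∧ dy + (-3*y) dx ∧ dz + (-3*x + y - 3) dy ∧ dz.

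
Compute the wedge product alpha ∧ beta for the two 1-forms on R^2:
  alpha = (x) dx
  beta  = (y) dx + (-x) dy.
alpha ∧ beta = (-x^2) dx ∧ dy

Distribute the wedge, using dx_i ∧ dx_j = -dx_j ∧ dx_i and dx_i ∧ dx_i = 0. For each pair (i, j) with i < j, the coefficient of dx_i ∧ dx_j in alpha ∧ beta is (alpha_i * beta_j - alpha_j * beta_i). Collecting: alpha ∧ beta = (-x^2) dx ∧ dy.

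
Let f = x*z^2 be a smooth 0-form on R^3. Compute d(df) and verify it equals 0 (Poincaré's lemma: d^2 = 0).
d(df) = 0

Step 1: df = sum_i (∂f/∂x_i) dx_i = (z^2) dx + (0) dy + (2*x*z) dz.
Step 2: Apply d again. Using the 1-form formula, the coefficient of dx ∧ dy in d(df) is ∂^2 f/∂x ∂y - ∂^2 f/∂y ∂x = (0) - (0) = 0 (equality of mixed partials for smooth f).
Similarly for dx ∧ dz and dy ∧ dz — all coefficients vanish. So d(df) = 0.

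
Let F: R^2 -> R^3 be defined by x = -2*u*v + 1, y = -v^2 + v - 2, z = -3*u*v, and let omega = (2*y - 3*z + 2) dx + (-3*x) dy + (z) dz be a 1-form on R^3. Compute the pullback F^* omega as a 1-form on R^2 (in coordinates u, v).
F^* omega = (v*(-9*u*v + 4*v^2 - 4*v + 4)) du + (-9*u^2*v - 8*u*v^2 + 2*u*v + 4*u + 6*v - 3) dv

Using F^*(f dg) = (f ∘ F) d(g ∘ F), substitute each coordinate x_i by F_i(u, v) in f_i, and replace dx_i by d F_i = (∂F_i/∂u) du + (∂F_i/∂v) dv.
  For the x component: f_1(F) = 9*u*v - 2*v^2 + 2*v - 2; d F_1 = (-2*v) du + (-2*u) dv
  For the y component: f_2(F) = 6*u*v - 3; d F_2 = (0) du + (1 - 2*v) dv
  For the z component: f_3(F) = -3*u*v; d F_3 = (-3*v) du + (-3*u) dv
Combining and collecting du, dv coefficients:
  coeff of du: v*(-9*u*v + 4*v^2 - 4*v + 4)
  coeff of dv: -9*u^2*v - 8*u*v^2 + 2*u*v + 4*u + 6*v - 3
F^* omega = (v*(-9*u*v + 4*v^2 - 4*v + 4)) du + (-9*u^2*v - 8*u*v^2 + 2*u*v + 4*u + 6*v - 3) dv.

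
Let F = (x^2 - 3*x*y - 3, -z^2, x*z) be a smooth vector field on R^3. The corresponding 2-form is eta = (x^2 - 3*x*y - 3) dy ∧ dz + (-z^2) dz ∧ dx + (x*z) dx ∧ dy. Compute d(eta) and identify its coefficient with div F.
d(eta) = (3*x - 3*y) dx ∧ dy ∧ dz; div F = 3*x - 3*y

For a 2-form in R^3 of the form above, applying d gives a 3-form with coefficient ∂P/∂x + ∂Q/∂y + ∂R/∂z:
  ∂P/∂x = 2*x - 3*y
  ∂Q/∂y = 0
  ∂R/∂z = x
Sum = 3*x - 3*y, which is exactly div F.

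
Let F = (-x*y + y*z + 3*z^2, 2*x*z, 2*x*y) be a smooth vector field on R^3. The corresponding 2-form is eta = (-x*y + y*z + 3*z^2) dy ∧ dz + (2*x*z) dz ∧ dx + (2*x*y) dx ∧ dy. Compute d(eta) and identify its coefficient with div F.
d(eta) = (-y) dx ∧ dy ∧ dz; div F = -y

For a 2-form in R^3 of the form above, applying d gives a 3-form with coefficient ∂P/∂x + ∂Q/∂y + ∂R/∂z:
  ∂P/∂x = -y
  ∂Q/∂y = 0
  ∂R/∂z = 0
Sum = -y, which is exactly div F.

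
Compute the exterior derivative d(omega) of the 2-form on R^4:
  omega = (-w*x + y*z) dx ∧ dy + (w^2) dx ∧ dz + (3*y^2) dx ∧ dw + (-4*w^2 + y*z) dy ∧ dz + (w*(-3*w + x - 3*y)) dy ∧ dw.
d(omega) = (y) dx ∧ dy ∧ dz + (w - x - 6*y) dx ∧ dy ∧ dw + (2*w) dx ∧ dz ∧ dw + (-8*w) dy ∧ dz ∧ dw

For a 2-form omega = sum_{i<j} g_{ij} dx_i ∧ dx_j, the exterior derivative is
  d(omega) = sum_{i<j} d(g_{ij}) ∧ dx_i ∧ dx_j = sum_{i<j, k} (∂g_{ij}/∂x_k) dx_k ∧ dx_i ∧ dx_j.
Expand each term, using dx_k ∧ dx_i ∧ dx_j = sgn(permutation) dx_{(a)} ∧ dx_{(b)} ∧ dx_{(c)} with (a < b < c) sorted:
  d(-w*x + y*z) includes (∂/∂z)(-w*x + y*z) dz = (y) dz, which multiplied by dx ∧ dy gives (y) dx ∧ dy ∧ dz
  d(-w*x + y*z) includes (∂/∂w)(-w*x + y*z) dw = (-x) dw, which multiplied by dx ∧ dy gives (-x) dx ∧ dy ∧ dw
  d(w^2) includes (∂/∂w)(w^2) dw = (2*w) dw, which multiplied by dx ∧ dz gives (2*w) dx ∧ dz ∧ dw
  d(3*y^2) includes (∂/∂y)(3*y^2) dy = (6*y) dy, which multiplied by dx ∧ dw gives (-6*y) dx ∧ dy ∧ dw
  d(-4*w^2 + y*z) includes (∂/∂w)(-4*w^2 + y*z) dw = (-8*w) dw, which multiplied by dy ∧ dz gives (-8*w) dy ∧ dz ∧ dw
  d(w*(-3*w + x - 3*y)) includes (∂/∂x)(w*(-3*w + x - 3*y)) dx = (w) dx, which multiplied by dy ∧ dw gives (w) dx ∧ dy ∧ dw
Collecting like 3-forms: d(omega) = (y) dx ∧ dy ∧ dz + (w - x - 6*y) dx ∧ dy ∧ dw + (2*w) dx ∧ dz ∧ dw + (-8*w) dy ∧ dz ∧ dw.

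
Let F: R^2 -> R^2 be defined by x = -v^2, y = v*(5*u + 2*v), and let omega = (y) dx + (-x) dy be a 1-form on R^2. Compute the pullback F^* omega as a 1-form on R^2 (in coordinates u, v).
F^* omega = (5*v^3) du + (-5*u*v^2) dv

Using F^*(f dg) = (f ∘ F) d(g ∘ F), substitute each coordinate x_i by F_i(u, v) in f_i, and replace dx_i by d F_i = (∂F_i/∂u) du + (∂F_i/∂v) dv.
  For the x component: f_1(F) = v*(5*u + 2*v); d F_1 = (0) du + (-2*v) dv
  For the y component: f_2(F) = v^2; d F_2 = (5*v) du + (5*u + 4*v) dv
Combining and collecting du, dv coefficients:
  coeff of du: 5*v^3
  coeff of dv: -5*u*v^2
F^* omega = (5*v^3) du + (-5*u*v^2) dv.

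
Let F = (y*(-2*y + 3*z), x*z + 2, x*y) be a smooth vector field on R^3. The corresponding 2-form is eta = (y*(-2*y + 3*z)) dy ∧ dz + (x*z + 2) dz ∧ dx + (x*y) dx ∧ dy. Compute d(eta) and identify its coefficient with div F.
d(eta) = (0) dx ∧ dy ∧ dz; div F = 0

For a 2-form in R^3 of the form above, applying d gives a 3-form with coefficient ∂P/∂x + ∂Q/∂y + ∂R/∂z:
  ∂P/∂x = 0
  ∂Q/∂y = 0
  ∂R/∂z = 0
Sum = 0, which is exactly div F.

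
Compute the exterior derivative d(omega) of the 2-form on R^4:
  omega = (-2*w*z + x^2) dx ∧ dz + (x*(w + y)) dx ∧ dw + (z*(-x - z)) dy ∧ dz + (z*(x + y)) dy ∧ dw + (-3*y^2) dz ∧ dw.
d(omega) = (-2*z) dx ∧ dz ∧ dw + (-x + z) dx ∧ dy ∧ dw + (-z) dx ∧ dy ∧ dz + (-x - 7*y) dy ∧ dz ∧ dw

For a 2-form omega = sum_{i<j} g_{ij} dx_i ∧ dx_j, the exterior derivative is
  d(omega) = sum_{i<j} d(g_{ij}) ∧ dx_i ∧ dx_j = sum_{i<j, k} (∂g_{ij}/∂x_k) dx_k ∧ dx_i ∧ dx_j.
Expand each term, using dx_k ∧ dx_i ∧ dx_j = sgn(permutation) dx_{(a)} ∧ dx_{(b)} ∧ dx_{(c)} with (a < b < c) sorted:
  d(-2*w*z + x^2) includes (∂/∂w)(-2*w*z + x^2) dw = (-2*z) dw, which multiplied by dx ∧ dz gives (-2*z) dx ∧ dz ∧ dw
  d(x*(w + y)) includes (∂/∂y)(x*(w + y)) dy = (x) dy, which multiplied by dx ∧ dw gives (-x) dx ∧ dy ∧ dw
  d(z*(-x - z)) includes (∂/∂x)(z*(-x - z)) dx = (-z) dx, which multiplied by dy ∧ dz gives (-z) dx ∧ dy ∧ dz
  d(z*(x + y)) includes (∂/∂x)(z*(x + y)) dx = (z) dx, which multiplied by dy ∧ dw gives (z) dx ∧ dy ∧ dw
  d(z*(x + y)) includes (∂/∂z)(z*(x + y)) dz = (x + y) dz, which multiplied by dy ∧ dw gives (-x - y) dy ∧ dz ∧ dw
  d(-3*y^2) includes (∂/∂y)(-3*y^2) dy = (-6*y) dy, which multiplied by dz ∧ dw gives (-6*y) dy ∧ dz ∧ dw
Collecting like 3-forms: d(omega) = (-2*z) dx ∧ dz ∧ dw + (-x + z) dx ∧ dy ∧ dw + (-z) dx ∧ dy ∧ dz + (-x - 7*y) dy ∧ dz ∧ dw.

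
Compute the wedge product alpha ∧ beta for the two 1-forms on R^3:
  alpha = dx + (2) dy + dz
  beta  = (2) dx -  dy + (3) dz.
alpha ∧ beta = (-5) dx ∧ dy + (1) dx ∧ dz + (7) dy ∧ dz

Distribute the wedge, using dx_i ∧ dx_j = -dx_j ∧ dx_i and dx_i ∧ dx_i = 0. For each pair (i, j) with i < j, the coefficient of dx_i ∧ dx_j in alpha ∧ beta is (alpha_i * beta_j - alpha_j * beta_i). Collecting: alpha ∧ beta = (-5) dx ∧ dy + (1) dx ∧ dz + (7) dy ∧ dz.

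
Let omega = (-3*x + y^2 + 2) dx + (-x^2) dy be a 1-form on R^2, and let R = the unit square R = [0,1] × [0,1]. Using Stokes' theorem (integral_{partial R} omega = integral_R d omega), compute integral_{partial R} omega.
integral_(partial R) omega = -2

Stokes: integral_partial_R omega = integral_R d omega with d omega = (∂Q/∂x - ∂P/∂y) dx ∧ dy.
  ∂Q/∂x = -2*x
  ∂P/∂y = 2*y
  integrand = ∂Q/∂x - ∂P/∂y = -2*x - 2*y.
Integrating over R: integral_0^1 integral_0^1 (-2*x - 2*y) dx dy = -2.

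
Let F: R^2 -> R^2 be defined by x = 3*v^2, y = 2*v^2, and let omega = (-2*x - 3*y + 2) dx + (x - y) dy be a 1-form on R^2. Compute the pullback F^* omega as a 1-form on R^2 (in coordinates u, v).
F^* omega = (-68*v^3 + 12*v) dv

Using F^*(f dg) = (f ∘ F) d(g ∘ F), substitute each coordinate x_i by F_i(u, v) in f_i, and replace dx_i by d F_i = (∂F_i/∂u) du + (∂F_i/∂v) dv.
  For the x component: f_1(F) = 2 - 12*v^2; d F_1 = (0) du + (6*v) dv
  For the y component: f_2(F) = v^2; d F_2 = (0) du + (4*v) dv
Combining and collecting du, dv coefficients:
  coeff of du: 0
  coeff of dv: -68*v^3 + 12*v
F^* omega = (-68*v^3 + 12*v) dv.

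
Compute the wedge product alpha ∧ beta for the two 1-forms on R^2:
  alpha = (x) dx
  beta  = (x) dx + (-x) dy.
alpha ∧ beta = (-x^2) dx ∧ dy

Distribute the wedge, using dx_i ∧ dx_j = -dx_j ∧ dx_i and dx_i ∧ dx_i = 0. For each pair (i, j) with i < j, the coefficient of dx_i ∧ dx_j in alpha ∧ beta is (alpha_i * beta_j - alpha_j * beta_i). Collecting: alpha ∧ beta = (-x^2) dx ∧ dy.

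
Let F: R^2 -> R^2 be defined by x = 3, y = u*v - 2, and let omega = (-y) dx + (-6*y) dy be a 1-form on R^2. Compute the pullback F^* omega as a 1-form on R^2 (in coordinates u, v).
F^* omega = (6*v*(-u*v + 2)) du + (6*u*(-u*v + 2)) dv

Using F^*(f dg) = (f ∘ F) d(g ∘ F), substitute each coordinate x_i by F_i(u, v) in f_i, and replace dx_i by d F_i = (∂F_i/∂u) du + (∂F_i/∂v) dv.
  For the x component: f_1(F) = -u*v + 2; d F_1 = (0) du + (0) dv
  For the y component: f_2(F) = -6*u*v + 12; d F_2 = (v) du + (u) dv
Combining and collecting du, dv coefficients:
  coeff of du: 6*v*(-u*v + 2)
  coeff of dv: 6*u*(-u*v + 2)
F^* omega = (6*v*(-u*v + 2)) du + (6*u*(-u*v + 2)) dv.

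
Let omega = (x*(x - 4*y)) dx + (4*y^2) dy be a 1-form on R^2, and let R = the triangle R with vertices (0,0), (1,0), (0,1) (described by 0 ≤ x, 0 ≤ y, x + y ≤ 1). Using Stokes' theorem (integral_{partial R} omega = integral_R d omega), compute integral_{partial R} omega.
integral_(partial R) omega = 2/3

Stokes: integral_partial_R omega = integral_R d omega with d omega = (∂Q/∂x - ∂P/∂y) dx ∧ dy.
  ∂Q/∂x = 0
  ∂P/∂y = -4*x
  integrand = ∂Q/∂x - ∂P/∂y = 4*x.
Integrating over R: integral_0^1 integral_0^{1-x} (4*x) dy dx = 2/3.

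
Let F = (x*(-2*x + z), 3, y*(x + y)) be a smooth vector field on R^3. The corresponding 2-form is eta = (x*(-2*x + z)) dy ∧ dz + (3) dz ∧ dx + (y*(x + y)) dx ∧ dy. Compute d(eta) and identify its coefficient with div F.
d(eta) = (-4*x + z) dx ∧ dy ∧ dz; div F = -4*x + z

For a 2-form in R^3 of the form above, applying d gives a 3-form with coefficient ∂P/∂x + ∂Q/∂y + ∂R/∂z:
  ∂P/∂x = -4*x + z
  ∂Q/∂y = 0
  ∂R/∂z = 0
Sum = -4*x + z, which is exactly div F.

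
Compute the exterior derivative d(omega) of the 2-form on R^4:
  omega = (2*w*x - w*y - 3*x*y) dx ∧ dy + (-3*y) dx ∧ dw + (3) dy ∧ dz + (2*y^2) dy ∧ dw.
d(omega) = (2*x - y + 3) dx ∧ dy ∧ dw

For a 2-form omega = sum_{i<j} g_{ij} dx_i ∧ dx_j, the exterior derivative is
  d(omega) = sum_{i<j} d(g_{ij}) ∧ dx_i ∧ dx_j = sum_{i<j, k} (∂g_{ij}/∂x_k) dx_k ∧ dx_i ∧ dx_j.
Expand each term, using dx_k ∧ dx_i ∧ dx_j = sgn(permutation) dx_{(a)} ∧ dx_{(b)} ∧ dx_{(c)} with (a < b < c) sorted:
  d(2*w*x - w*y - 3*x*y) includes (∂/∂w)(2*w*x - w*y - 3*x*y) dw = (2*x - y) dw, which multiplied by dx ∧ dy gives (2*x - y) dx ∧ dy ∧ dw
  d(-3*y) includes (∂/∂y)(-3*y) dy = (-3) dy, which multiplied by dx ∧ dw gives (3) dx ∧ dy ∧ dw
Collecting like 3-forms: d(omega) = (2*x - y + 3) dx ∧ dy ∧ dw.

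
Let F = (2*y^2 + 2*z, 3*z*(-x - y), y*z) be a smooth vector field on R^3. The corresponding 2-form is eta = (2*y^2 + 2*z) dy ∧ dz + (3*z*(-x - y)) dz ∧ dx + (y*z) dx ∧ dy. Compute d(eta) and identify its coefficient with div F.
d(eta) = (y - 3*z) dx ∧ dy ∧ dz; div F = y - 3*z

For a 2-form in R^3 of the form above, applying d gives a 3-form with coefficient ∂P/∂x + ∂Q/∂y + ∂R/∂z:
  ∂P/∂x = 0
  ∂Q/∂y = -3*z
  ∂R/∂z = y
Sum = y - 3*z, which is exactly div F.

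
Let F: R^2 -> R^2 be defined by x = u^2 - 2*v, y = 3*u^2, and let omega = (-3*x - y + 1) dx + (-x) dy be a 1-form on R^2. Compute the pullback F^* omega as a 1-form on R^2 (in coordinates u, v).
F^* omega = (2*u*(-9*u^2 + 12*v + 1)) du + (12*u^2 - 12*v - 2) dv

Using F^*(f dg) = (f ∘ F) d(g ∘ F), substitute each coordinate x_i by F_i(u, v) in f_i, and replace dx_i by d F_i = (∂F_i/∂u) du + (∂F_i/∂v) dv.
  For the x component: f_1(F) = -6*u^2 + 6*v + 1; d F_1 = (2*u) du + (-2) dv
  For the y component: f_2(F) = -u^2 + 2*v; d F_2 = (6*u) du + (0) dv
Combining and collecting du, dv coefficients:
  coeff of du: 2*u*(-9*u^2 + 12*v + 1)
  coeff of dv: 12*u^2 - 12*v - 2
F^* omega = (2*u*(-9*u^2 + 12*v + 1)) du + (12*u^2 - 12*v - 2) dv.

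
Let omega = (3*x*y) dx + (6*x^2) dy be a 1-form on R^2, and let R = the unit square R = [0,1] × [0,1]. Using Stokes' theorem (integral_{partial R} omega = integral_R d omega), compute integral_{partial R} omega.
integral_(partial R) omega = 9/2

Stokes: integral_partial_R omega = integral_R d omega with d omega = (∂Q/∂x - ∂P/∂y) dx ∧ dy.
  ∂Q/∂x = 12*x
  ∂P/∂y = 3*x
  integrand = ∂Q/∂x - ∂P/∂y = 9*x.
Integrating over R: integral_0^1 integral_0^1 (9*x) dx dy = 9/2.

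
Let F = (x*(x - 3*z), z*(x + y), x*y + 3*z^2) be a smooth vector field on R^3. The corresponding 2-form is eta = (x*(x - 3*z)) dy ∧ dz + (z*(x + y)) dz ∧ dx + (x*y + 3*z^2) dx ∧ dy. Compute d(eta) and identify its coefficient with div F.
d(eta) = (2*x + 4*z) dx ∧ dy ∧ dz; div F = 2*x + 4*z

For a 2-form in R^3 of the form above, applying d gives a 3-form with coefficient ∂P/∂x + ∂Q/∂y + ∂R/∂z:
  ∂P/∂x = 2*x - 3*z
  ∂Q/∂y = z
  ∂R/∂z = 6*z
Sum = 2*x + 4*z, which is exactly div F.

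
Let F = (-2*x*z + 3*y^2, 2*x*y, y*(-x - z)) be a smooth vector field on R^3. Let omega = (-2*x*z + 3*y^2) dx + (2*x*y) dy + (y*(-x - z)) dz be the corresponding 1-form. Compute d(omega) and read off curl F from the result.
d(omega) = (-x - z) dy ∧ dz + (-2*x + y) dz ∧ dx + (-4*y) dx ∧ dy; curl F = (-x - z, -2*x + y, -4*y)

d omega = sum_{i<j} (∂f_j/∂x_i - ∂f_i/∂x_j) dx_i ∧ dx_j. Under the identification (dy ∧ dz, dz ∧ dx, dx ∧ dy) ↔ (e_x, e_y, e_z), the coefficients are exactly the components of curl F. Compute:
  ∂R/∂y - ∂Q/∂z = (-x - z) - (0) = -x - z
  ∂P/∂z - ∂R/∂x = (-2*x) - (-y) = -2*x + y
  ∂Q/∂x - ∂P/∂y = (2*y) - (6*y) = -4*y.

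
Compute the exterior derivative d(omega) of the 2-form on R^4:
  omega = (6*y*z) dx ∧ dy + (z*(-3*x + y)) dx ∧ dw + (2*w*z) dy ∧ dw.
d(omega) = (6*y) dx ∧ dy ∧ dz + (-z) dx ∧ dy ∧ dw + (3*x - y) dx ∧ dz ∧ dw + (-2*w) dy ∧ dz ∧ dw

For a 2-form omega = sum_{i<j} g_{ij} dx_i ∧ dx_j, the exterior derivative is
  d(omega) = sum_{i<j} d(g_{ij}) ∧ dx_i ∧ dx_j = sum_{i<j, k} (∂g_{ij}/∂x_k) dx_k ∧ dx_i ∧ dx_j.
Expand each term, using dx_k ∧ dx_i ∧ dx_j = sgn(permutation) dx_{(a)} ∧ dx_{(b)} ∧ dx_{(c)} with (a < b < c) sorted:
  d(6*y*z) includes (∂/∂z)(6*y*z) dz = (6*y) dz, which multiplied by dx ∧ dy gives (6*y) dx ∧ dy ∧ dz
  d(z*(-3*x + y)) includes (∂/∂y)(z*(-3*x + y)) dy = (z) dy, which multiplied by dx ∧ dw gives (-z) dx ∧ dy ∧ dw
  d(z*(-3*x + y)) includes (∂/∂z)(z*(-3*x + y)) dz = (-3*x + y) dz, which multiplied by dx ∧ dw gives (3*x - y) dx ∧ dz ∧ dw
  d(2*w*z) includes (∂/∂z)(2*w*z) dz = (2*w) dz, which multiplied by dy ∧ dw gives (-2*w) dy ∧ dz ∧ dw
Collecting like 3-forms: d(omega) = (6*y) dx ∧ dy ∧ dz + (-z) dx ∧ dy ∧ dw + (3*x - y) dx ∧ dz ∧ dw + (-2*w) dy ∧ dz ∧ dw.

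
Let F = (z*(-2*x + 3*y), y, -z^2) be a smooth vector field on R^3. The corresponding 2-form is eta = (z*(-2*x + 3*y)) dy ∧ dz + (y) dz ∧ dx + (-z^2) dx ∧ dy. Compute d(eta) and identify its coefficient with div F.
d(eta) = (1 - 4*z) dx ∧ dy ∧ dz; div F = 1 - 4*z

For a 2-form in R^3 of the form above, applying d gives a 3-form with coefficient ∂P/∂x + ∂Q/∂y + ∂R/∂z:
  ∂P/∂x = -2*z
  ∂Q/∂y = 1
  ∂R/∂z = -2*z
Sum = 1 - 4*z, which is exactly div F.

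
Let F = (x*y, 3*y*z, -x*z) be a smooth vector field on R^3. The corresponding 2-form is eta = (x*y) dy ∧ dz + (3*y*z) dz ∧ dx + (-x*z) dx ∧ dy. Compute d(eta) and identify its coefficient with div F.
d(eta) = (-x + y + 3*z) dx ∧ dy ∧ dz; div F = -x + y + 3*z

For a 2-form in R^3 of the form above, applying d gives a 3-form with coefficient ∂P/∂x + ∂Q/∂y + ∂R/∂z:
  ∂P/∂x = y
  ∂Q/∂y = 3*z
  ∂R/∂z = -x
Sum = -x + y + 3*z, which is exactly div F.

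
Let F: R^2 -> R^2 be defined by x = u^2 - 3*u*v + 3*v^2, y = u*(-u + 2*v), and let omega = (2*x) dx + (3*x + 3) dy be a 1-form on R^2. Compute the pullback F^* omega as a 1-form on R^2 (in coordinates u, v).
F^* omega = (-2*u^3 + 6*u^2*v - 6*u*v^2 - 6*u + 6*v) du + (12*u^2*v - 36*u*v^2 + 6*u + 36*v^3) dv

Using F^*(f dg) = (f ∘ F) d(g ∘ F), substitute each coordinate x_i by F_i(u, v) in f_i, and replace dx_i by d F_i = (∂F_i/∂u) du + (∂F_i/∂v) dv.
  For the x component: f_1(F) = 2*u^2 - 6*u*v + 6*v^2; d F_1 = (2*u - 3*v) du + (-3*u + 6*v) dv
  For the y component: f_2(F) = 3*u^2 - 9*u*v + 9*v^2 + 3; d F_2 = (-2*u + 2*v) du + (2*u) dv
Combining and collecting du, dv coefficients:
  coeff of du: -2*u^3 + 6*u^2*v - 6*u*v^2 - 6*u + 6*v
  coeff of dv: 12*u^2*v - 36*u*v^2 + 6*u + 36*v^3
F^* omega = (-2*u^3 + 6*u^2*v - 6*u*v^2 - 6*u + 6*v) du + (12*u^2*v - 36*u*v^2 + 6*u + 36*v^3) dv.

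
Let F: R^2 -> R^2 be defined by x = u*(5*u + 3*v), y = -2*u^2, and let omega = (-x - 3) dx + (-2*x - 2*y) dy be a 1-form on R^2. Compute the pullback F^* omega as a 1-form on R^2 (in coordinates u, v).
F^* omega = (-26*u^3 - 21*u^2*v - 9*u*v^2 - 30*u - 9*v) du + (3*u*(-5*u^2 - 3*u*v - 3)) dv

Using F^*(f dg) = (f ∘ F) d(g ∘ F), substitute each coordinate x_i by F_i(u, v) in f_i, and replace dx_i by d F_i = (∂F_i/∂u) du + (∂F_i/∂v) dv.
  For the x component: f_1(F) = -5*u^2 - 3*u*v - 3; d F_1 = (10*u + 3*v) du + (3*u) dv
  For the y component: f_2(F) = 6*u*(-u - v); d F_2 = (-4*u) du + (0) dv
Combining and collecting du, dv coefficients:
  coeff of du: -26*u^3 - 21*u^2*v - 9*u*v^2 - 30*u - 9*v
  coeff of dv: 3*u*(-5*u^2 - 3*u*v - 3)
F^* omega = (-26*u^3 - 21*u^2*v - 9*u*v^2 - 30*u - 9*v) du + (3*u*(-5*u^2 - 3*u*v - 3)) dv.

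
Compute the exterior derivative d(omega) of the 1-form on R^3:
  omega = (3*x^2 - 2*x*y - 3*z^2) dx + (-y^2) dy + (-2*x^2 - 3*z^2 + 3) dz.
d(omega) = (2*x) dx ∧ dy + (-4*x + 6*z) dx ∧ dz

For a 1-form omega = sum_i f_i dx_i, the exterior derivative is
  d(omega) = sum_{i < j} (∂f_j/∂x_i - ∂f_i/∂x_j) dx_i ∧ dx_j.
  coefficient of dx ∧ dy: ∂f_2/∂x - ∂f_1/∂y = ∂(-y^2)/∂x - ∂(3*x^2 - 2*x*y - 3*z^2)/∂y = 2*x
  coefficient of dx ∧ dz: ∂f_3/∂x - ∂f_1/∂z = ∂(-2*x^2 - 3*z^2 + 3)/∂x - ∂(3*x^2 - 2*x*y - 3*z^2)/∂z = -4*x + 6*z
Assembling: d(omega) = (2*x) dx ∧ dy + (-4*x + 6*z) dx ∧ dz.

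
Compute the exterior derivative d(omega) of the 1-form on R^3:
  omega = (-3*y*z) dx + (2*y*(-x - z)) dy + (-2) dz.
d(omega) = (-2*y + 3*z) dx ∧ dy + (3*y) dx ∧ dz + (2*y) dy ∧ dz

For a 1-form omega = sum_i f_i dx_i, the exterior derivative is
  d(omega) = sum_{i < j} (∂f_j/∂x_i - ∂f_i/∂x_j) dx_i ∧ dx_j.
  coefficient of dx ∧ dy: ∂f_2/∂x - ∂f_1/∂y = ∂(2*y*(-x - z))/∂x - ∂(-3*y*z)/∂y = -2*y + 3*z
  coefficient of dx ∧ dz: ∂f_3/∂x - ∂f_1/∂z = ∂(-2)/∂x - ∂(-3*y*z)/∂z = 3*y
  coefficient of dy ∧ dz: ∂f_3/∂y - ∂f_2/∂z = ∂(-2)/∂y - ∂(2*y*(-x - z))/∂z = 2*y
Assembling: d(omega) = (-2*y + 3*z) dx ∧ dy + (3*y) dx ∧ dz + (2*y) dy ∧ dz.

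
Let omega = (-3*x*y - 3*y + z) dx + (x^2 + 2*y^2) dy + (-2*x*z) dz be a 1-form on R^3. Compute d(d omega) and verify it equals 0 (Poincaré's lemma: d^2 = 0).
d(d omega) = 0

Step 1: d omega = sum_{i<j} (∂f_j/∂x_i - ∂f_i/∂x_j) dx_i ∧ dx_j:
  coeff of dx ∧ dy: 5*x + 3
  coeff of dx ∧ dz: -2*z - 1
  coeff of dy ∧ dz: 0
Step 2: Apply d again to each 2-form coefficient. The only possible 3-form in R^3 is dx ∧ dy ∧ dz, with coefficient
  ∂(coeff of dy∧dz)/∂x - ∂(coeff of dx∧dz)/∂y + ∂(coeff of dx∧dy)/∂z
  = ∂/∂x (0) - ∂/∂y (-2*z - 1) + ∂/∂z (5*x + 3).
Each of these terms simplifies to sums of mixed partials that cancel in pairs. The result is 0 (by equality of mixed partials for smooth functions — Schwarz / Clairaut).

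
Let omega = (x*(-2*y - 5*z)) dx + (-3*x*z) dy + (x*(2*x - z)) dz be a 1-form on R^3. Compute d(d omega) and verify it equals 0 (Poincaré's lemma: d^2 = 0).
d(d omega) = 0

Step 1: d omega = sum_{i<j} (∂f_j/∂x_i - ∂f_i/∂x_j) dx_i ∧ dx_j:
  coeff of dx ∧ dy: 2*x - 3*z
  coeff of dx ∧ dz: 9*x - z
  coeff of dy ∧ dz: 3*x
Step 2: Apply d again to each 2-form coefficient. The only possible 3-form in R^3 is dx ∧ dy ∧ dz, with coefficient
  ∂(coeff of dy∧dz)/∂x - ∂(coeff of dx∧dz)/∂y + ∂(coeff of dx∧dy)/∂z
  = ∂/∂x (3*x) - ∂/∂y (9*x - z) + ∂/∂z (2*x - 3*z).
Each of these terms simplifies to sums of mixed partials that cancel in pairs. The result is 0 (by equality of mixed partials for smooth functions — Schwarz / Clairaut).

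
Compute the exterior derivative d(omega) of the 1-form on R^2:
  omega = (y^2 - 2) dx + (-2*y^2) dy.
d(omega) = (-2*y) dx ∧ dy

For a 1-form omega = sum_i f_i dx_i, the exterior derivative is
  d(omega) = sum_{i < j} (∂f_j/∂x_i - ∂f_i/∂x_j) dx_i ∧ dx_j.
  coefficient of dx ∧ dy: ∂f_2/∂x - ∂f_1/∂y = ∂(-2*y^2)/∂x - ∂(y^2 - 2)/∂y = -2*y
Assembling: d(omega) = (-2*y) dx ∧ dy.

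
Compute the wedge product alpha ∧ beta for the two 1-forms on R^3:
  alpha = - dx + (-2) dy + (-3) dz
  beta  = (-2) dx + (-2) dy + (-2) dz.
alpha ∧ beta = (-2) dx ∧ dy + (-4) dx ∧ dz + (-2) dy ∧ dz

Distribute the wedge, using dx_i ∧ dx_j = -dx_j ∧ dx_i and dx_i ∧ dx_i = 0. For each pair (i, j) with i < j, the coefficient of dx_i ∧ dx_j in alpha ∧ beta is (alpha_i * beta_j - alpha_j * beta_i). Collecting: alpha ∧ beta = (-2) dx ∧ dy + (-4) dx ∧ dz + (-2) dy ∧ dz.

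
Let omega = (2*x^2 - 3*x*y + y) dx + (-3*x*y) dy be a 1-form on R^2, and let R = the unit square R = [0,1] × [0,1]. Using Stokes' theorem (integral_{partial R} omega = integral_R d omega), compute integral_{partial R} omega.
integral_(partial R) omega = -1

Stokes: integral_partial_R omega = integral_R d omega with d omega = (∂Q/∂x - ∂P/∂y) dx ∧ dy.
  ∂Q/∂x = -3*y
  ∂P/∂y = 1 - 3*x
  integrand = ∂Q/∂x - ∂P/∂y = 3*x - 3*y - 1.
Integrating over R: integral_0^1 integral_0^1 (3*x - 3*y - 1) dx dy = -1.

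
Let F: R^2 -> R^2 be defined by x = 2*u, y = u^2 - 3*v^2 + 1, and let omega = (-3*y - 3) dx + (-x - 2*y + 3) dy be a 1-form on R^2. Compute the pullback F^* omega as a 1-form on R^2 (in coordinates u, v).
F^* omega = (-4*u^3 - 10*u^2 + 12*u*v^2 + 2*u + 18*v^2 - 12) du + (6*v*(2*u^2 + 2*u - 6*v^2 - 1)) dv

Using F^*(f dg) = (f ∘ F) d(g ∘ F), substitute each coordinate x_i by F_i(u, v) in f_i, and replace dx_i by d F_i = (∂F_i/∂u) du + (∂F_i/∂v) dv.
  For the x component: f_1(F) = -3*u^2 + 9*v^2 - 6; d F_1 = (2) du + (0) dv
  For the y component: f_2(F) = -2*u^2 - 2*u + 6*v^2 + 1; d F_2 = (2*u) du + (-6*v) dv
Combining and collecting du, dv coefficients:
  coeff of du: -4*u^3 - 10*u^2 + 12*u*v^2 + 2*u + 18*v^2 - 12
  coeff of dv: 6*v*(2*u^2 + 2*u - 6*v^2 - 1)
F^* omega = (-4*u^3 - 10*u^2 + 12*u*v^2 + 2*u + 18*v^2 - 12) du + (6*v*(2*u^2 + 2*u - 6*v^2 - 1)) dv.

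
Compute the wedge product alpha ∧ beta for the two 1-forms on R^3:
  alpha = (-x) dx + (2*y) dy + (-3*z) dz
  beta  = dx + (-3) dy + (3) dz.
alpha ∧ beta = (3*x - 2*y) dx ∧ dy + (-3*x + 3*z) dx ∧ dz + (6*y - 9*z) dy ∧ dz

Distribute the wedge, using dx_i ∧ dx_j = -dx_j ∧ dx_i and dx_i ∧ dx_i = 0. For each pair (i, j) with i < j, the coefficient of dx_i ∧ dx_j in alpha ∧ beta is (alpha_i * beta_j - alpha_j * beta_i). Collecting: alpha ∧ beta = (3*x - 2*y) dx ∧ dy + (-3*x + 3*z) dx ∧ dz + (6*y - 9*z) dy ∧ dz.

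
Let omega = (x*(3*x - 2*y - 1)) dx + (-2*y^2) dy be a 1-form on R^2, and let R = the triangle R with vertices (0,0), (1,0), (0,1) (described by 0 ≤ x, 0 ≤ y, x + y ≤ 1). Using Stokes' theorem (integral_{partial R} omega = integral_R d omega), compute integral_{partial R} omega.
integral_(partial R) omega = 1/3

Stokes: integral_partial_R omega = integral_R d omega with d omega = (∂Q/∂x - ∂P/∂y) dx ∧ dy.
  ∂Q/∂x = 0
  ∂P/∂y = -2*x
  integrand = ∂Q/∂x - ∂P/∂y = 2*x.
Integrating over R: integral_0^1 integral_0^{1-x} (2*x) dy dx = 1/3.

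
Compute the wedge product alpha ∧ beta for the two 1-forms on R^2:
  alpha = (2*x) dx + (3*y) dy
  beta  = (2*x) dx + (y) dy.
alpha ∧ beta = (-4*x*y) dx ∧ dy

Distribute the wedge, using dx_i ∧ dx_j = -dx_j ∧ dx_i and dx_i ∧ dx_i = 0. For each pair (i, j) with i < j, the coefficient of dx_i ∧ dx_j in alpha ∧ beta is (alpha_i * beta_j - alpha_j * beta_i). Collecting: alpha ∧ beta = (-4*x*y) dx ∧ dy.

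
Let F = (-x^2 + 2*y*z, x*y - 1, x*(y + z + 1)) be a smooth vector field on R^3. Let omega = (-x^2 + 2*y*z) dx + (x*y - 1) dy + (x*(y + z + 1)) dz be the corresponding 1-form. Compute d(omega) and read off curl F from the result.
d(omega) = (x) dy ∧ dz + (y - z - 1) dz ∧ dx + (y - 2*z) dx ∧ dy; curl F = (x, y - z - 1, y - 2*z)

d omega = sum_{i<j} (∂f_j/∂x_i - ∂f_i/∂x_j) dx_i ∧ dx_j. Under the identification (dy ∧ dz, dz ∧ dx, dx ∧ dy) ↔ (e_x, e_y, e_z), the coefficients are exactly the components of curl F. Compute:
  ∂R/∂y - ∂Q/∂z = (x) - (0) = x
  ∂P/∂z - ∂R/∂x = (2*y) - (y + z + 1) = y - z - 1
  ∂Q/∂x - ∂P/∂y = (y) - (2*z) = y - 2*z.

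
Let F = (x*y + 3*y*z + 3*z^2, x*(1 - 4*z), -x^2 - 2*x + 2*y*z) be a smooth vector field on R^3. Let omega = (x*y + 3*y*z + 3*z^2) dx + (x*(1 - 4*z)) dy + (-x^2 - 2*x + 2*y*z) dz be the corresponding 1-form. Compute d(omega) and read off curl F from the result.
d(omega) = (4*x + 2*z) dy ∧ dz + (2*x + 3*y + 6*z + 2) dz ∧ dx + (-x - 7*z + 1) dx ∧ dy; curl F = (4*x + 2*z, 2*x + 3*y + 6*z + 2, -x - 7*z + 1)

d omega = sum_{i<j} (∂f_j/∂x_i - ∂f_i/∂x_j) dx_i ∧ dx_j. Under the identification (dy ∧ dz, dz ∧ dx, dx ∧ dy) ↔ (e_x, e_y, e_z), the coefficients are exactly the components of curl F. Compute:
  ∂R/∂y - ∂Q/∂z = (2*z) - (-4*x) = 4*x + 2*z
  ∂P/∂z - ∂R/∂x = (3*y + 6*z) - (-2*x - 2) = 2*x + 3*y + 6*z + 2
  ∂Q/∂x - ∂P/∂y = (1 - 4*z) - (x + 3*z) = -x - 7*z + 1.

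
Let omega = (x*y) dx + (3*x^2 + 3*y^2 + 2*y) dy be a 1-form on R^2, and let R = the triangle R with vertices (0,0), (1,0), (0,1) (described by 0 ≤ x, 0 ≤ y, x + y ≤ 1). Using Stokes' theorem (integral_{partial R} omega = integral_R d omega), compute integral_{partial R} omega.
integral_(partial R) omega = 5/6

Stokes: integral_partial_R omega = integral_R d omega with d omega = (∂Q/∂x - ∂P/∂y) dx ∧ dy.
  ∂Q/∂x = 6*x
  ∂P/∂y = x
  integrand = ∂Q/∂x - ∂P/∂y = 5*x.
Integrating over R: integral_0^1 integral_0^{1-x} (5*x) dy dx = 5/6.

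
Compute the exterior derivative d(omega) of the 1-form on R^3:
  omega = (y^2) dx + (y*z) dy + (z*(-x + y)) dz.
d(omega) = (-2*y) dx ∧ dy + (-z) dx ∧ dz + (-y + z) dy ∧ dz

For a 1-form omega = sum_i f_i dx_i, the exterior derivative is
  d(omega) = sum_{i < j} (∂f_j/∂x_i - ∂f_i/∂x_j) dx_i ∧ dx_j.
  coefficient of dx ∧ dy: ∂f_2/∂x - ∂f_1/∂y = ∂(y*z)/∂x - ∂(y^2)/∂y = -2*y
  coefficient of dx ∧ dz: ∂f_3/∂x - ∂f_1/∂z = ∂(z*(-x + y))/∂x - ∂(y^2)/∂z = -z
  coefficient of dy ∧ dz: ∂f_3/∂y - ∂f_2/∂z = ∂(z*(-x + y))/∂y - ∂(y*z)/∂z = -y + z
Assembling: d(omega) = (-2*y) dx ∧ dy + (-z) dx ∧ dz + (-y + z) dy ∧ dz.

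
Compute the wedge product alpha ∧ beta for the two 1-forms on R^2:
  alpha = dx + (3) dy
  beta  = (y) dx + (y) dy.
alpha ∧ beta = (-2*y) dx ∧ dy

Distribute the wedge, using dx_i ∧ dx_j = -dx_j ∧ dx_i and dx_i ∧ dx_i = 0. For each pair (i, j) with i < j, the coefficient of dx_i ∧ dx_j in alpha ∧ beta is (alpha_i * beta_j - alpha_j * beta_i). Collecting: alpha ∧ beta = (-2*y) dx ∧ dy.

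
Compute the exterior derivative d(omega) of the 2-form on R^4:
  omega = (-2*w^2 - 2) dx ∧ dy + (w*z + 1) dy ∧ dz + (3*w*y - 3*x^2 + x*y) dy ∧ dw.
d(omega) = (-4*w - 6*x + y) dx ∧ dy ∧ dw + (z) dy ∧ dz ∧ dw

For a 2-form omega = sum_{i<j} g_{ij} dx_i ∧ dx_j, the exterior derivative is
  d(omega) = sum_{i<j} d(g_{ij}) ∧ dx_i ∧ dx_j = sum_{i<j, k} (∂g_{ij}/∂x_k) dx_k ∧ dx_i ∧ dx_j.
Expand each term, using dx_k ∧ dx_i ∧ dx_j = sgn(permutation) dx_{(a)} ∧ dx_{(b)} ∧ dx_{(c)} with (a < b < c) sorted:
  d(-2*w^2 - 2) includes (∂/∂w)(-2*w^2 - 2) dw = (-4*w) dw, which multiplied by dx ∧ dy gives (-4*w) dx ∧ dy ∧ dw
  d(w*z + 1) includes (∂/∂w)(w*z + 1) dw = (z) dw, which multiplied by dy ∧ dz gives (z) dy ∧ dz ∧ dw
  d(3*w*y - 3*x^2 + x*y) includes (∂/∂x)(3*w*y - 3*x^2 + x*y) dx = (-6*x + y) dx, which multiplied by dy ∧ dw gives (-6*x + y) dx ∧ dy ∧ dw
Collecting like 3-forms: d(omega) = (-4*w - 6*x + y) dx ∧ dy ∧ dw + (z) dy ∧ dz ∧ dw.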